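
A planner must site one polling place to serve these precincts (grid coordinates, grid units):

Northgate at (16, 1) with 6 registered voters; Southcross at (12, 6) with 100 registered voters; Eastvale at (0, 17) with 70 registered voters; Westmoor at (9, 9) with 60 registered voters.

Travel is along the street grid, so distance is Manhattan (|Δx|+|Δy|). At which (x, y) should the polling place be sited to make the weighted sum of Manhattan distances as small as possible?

Manhattan distance separates: Σwᵢ(|x−xᵢ|+|y−yᵢ|) = Σwᵢ|x−xᵢ| + Σwᵢ|y−yᵢ|, so x and y are optimised independently as 1-D weighted medians.
Total weight W = 236; half = 118.
x-coordinate, sorted with cumulative weight:
  x=0 (Eastvale, w=70) cum 70
  x=9 (Westmoor, w=60) cum 130  ← median
  x=12 (Southcross, w=100) cum 230
  x=16 (Northgate, w=6) cum 236
⇒ x* = 9
y-coordinate, sorted with cumulative weight:
  y=1 (Northgate, w=6) cum 6
  y=6 (Southcross, w=100) cum 106
  y=9 (Westmoor, w=60) cum 166  ← median
  y=17 (Eastvale, w=70) cum 236
⇒ y* = 9

(9, 9)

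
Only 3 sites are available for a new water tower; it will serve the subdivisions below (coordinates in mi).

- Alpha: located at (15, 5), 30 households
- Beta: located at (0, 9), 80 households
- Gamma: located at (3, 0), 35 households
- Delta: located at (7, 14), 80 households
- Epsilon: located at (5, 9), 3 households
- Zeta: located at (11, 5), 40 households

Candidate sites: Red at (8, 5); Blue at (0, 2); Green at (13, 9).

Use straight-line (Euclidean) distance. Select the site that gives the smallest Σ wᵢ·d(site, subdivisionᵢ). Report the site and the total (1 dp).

Total weighted distance at each candidate:
  Red (8, 5): total = 2032.5
  Blue (0, 2): total = 2738.4
  Green (13, 9): total = 2472.7
Minimum is at Red with total 2032.5 mi.

Red, total 2032.5 mi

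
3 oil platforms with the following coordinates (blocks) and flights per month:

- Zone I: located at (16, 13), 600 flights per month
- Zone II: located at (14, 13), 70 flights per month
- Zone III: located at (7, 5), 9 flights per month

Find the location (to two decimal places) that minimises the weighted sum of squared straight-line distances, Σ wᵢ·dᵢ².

(15.67, 12.89)

The minimiser of Σwᵢ‖p−pᵢ‖² is the weighted centroid p* = (Σwᵢpᵢ)/(Σwᵢ).
Σwᵢ = 679.
Σwᵢxᵢ = 600·16 + 70·14 + 9·7 = 10643.
Σwᵢyᵢ = 600·13 + 70·13 + 9·5 = 8755.
x* = 10643/679 = 15.67, y* = 8755/679 = 12.89.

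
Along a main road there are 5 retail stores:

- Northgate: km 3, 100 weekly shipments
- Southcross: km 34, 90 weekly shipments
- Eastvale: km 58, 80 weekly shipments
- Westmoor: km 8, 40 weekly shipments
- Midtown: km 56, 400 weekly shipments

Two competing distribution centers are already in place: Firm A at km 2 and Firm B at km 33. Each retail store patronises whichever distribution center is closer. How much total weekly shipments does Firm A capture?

The indifferent point is the midpoint (2+33)/2 = 17.5; retail stores left of it (closer to Firm A at 2) go to Firm A, those right go to Firm B.
  Northgate at 3 (w=100) → Firm A
  Westmoor at 8 (w=40) → Firm A
  Southcross at 34 (w=90) → Firm B
  Midtown at 56 (w=400) → Firm B
  Eastvale at 58 (w=80) → Firm B
Firm A captures 140; Firm B captures 570.

140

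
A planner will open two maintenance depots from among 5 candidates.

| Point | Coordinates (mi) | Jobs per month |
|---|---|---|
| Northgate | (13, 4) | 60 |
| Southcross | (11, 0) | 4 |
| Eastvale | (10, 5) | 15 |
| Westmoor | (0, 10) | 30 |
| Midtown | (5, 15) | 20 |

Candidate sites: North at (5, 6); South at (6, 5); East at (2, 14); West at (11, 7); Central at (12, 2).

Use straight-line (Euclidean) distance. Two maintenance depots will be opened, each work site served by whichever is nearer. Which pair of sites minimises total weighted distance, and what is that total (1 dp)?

{East, Central}, total 394.6

Evaluate every pair (each demand assigned to the nearer of the two):
  {East, Central}: total = 394.6
  {East, West}: total = 475.3
  {North, Central}: total = 569.3
  {South, Central}: total = 632.5
  {North, West}: total = 650.0
  {South, East}: total = 710.0
  {South, West}: total = 712.2
  {West, Central}: total = 718.7
  {North, East}: total = 802.6
  {North, South}: total = 884.6
Best pair: {East, Central} with total 394.6.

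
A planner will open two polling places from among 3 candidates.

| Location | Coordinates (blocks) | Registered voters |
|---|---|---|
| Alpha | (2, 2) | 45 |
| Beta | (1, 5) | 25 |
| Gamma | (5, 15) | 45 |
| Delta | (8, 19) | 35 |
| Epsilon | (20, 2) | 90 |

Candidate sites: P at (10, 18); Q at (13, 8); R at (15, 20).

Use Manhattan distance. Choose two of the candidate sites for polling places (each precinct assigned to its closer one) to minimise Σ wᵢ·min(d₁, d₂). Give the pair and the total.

{P, Q}, total 2775

Evaluate every pair (each demand assigned to the nearer of the two):
  {P, Q}: total = 2775
  {Q, R}: total = 3265
  {P, R}: total = 4165
Best pair: {P, Q} with total 2775.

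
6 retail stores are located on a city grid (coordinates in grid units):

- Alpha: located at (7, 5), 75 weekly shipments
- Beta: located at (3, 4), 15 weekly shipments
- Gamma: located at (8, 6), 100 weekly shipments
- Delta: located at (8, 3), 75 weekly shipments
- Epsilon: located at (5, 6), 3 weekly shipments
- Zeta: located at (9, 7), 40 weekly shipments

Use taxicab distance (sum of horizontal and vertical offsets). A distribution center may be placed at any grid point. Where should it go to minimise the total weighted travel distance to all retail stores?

(8, 5)

Manhattan distance separates: Σwᵢ(|x−xᵢ|+|y−yᵢ|) = Σwᵢ|x−xᵢ| + Σwᵢ|y−yᵢ|, so x and y are optimised independently as 1-D weighted medians.
Total weight W = 308; half = 154.
x-coordinate, sorted with cumulative weight:
  x=3 (Beta, w=15) cum 15
  x=5 (Epsilon, w=3) cum 18
  x=7 (Alpha, w=75) cum 93
  x=8 (Gamma, w=100) cum 193  ← median
  x=8 (Delta, w=75) cum 268
  x=9 (Zeta, w=40) cum 308
⇒ x* = 8
y-coordinate, sorted with cumulative weight:
  y=3 (Delta, w=75) cum 75
  y=4 (Beta, w=15) cum 90
  y=5 (Alpha, w=75) cum 165  ← median
  y=6 (Gamma, w=100) cum 265
  y=6 (Epsilon, w=3) cum 268
  y=7 (Zeta, w=40) cum 308
⇒ y* = 5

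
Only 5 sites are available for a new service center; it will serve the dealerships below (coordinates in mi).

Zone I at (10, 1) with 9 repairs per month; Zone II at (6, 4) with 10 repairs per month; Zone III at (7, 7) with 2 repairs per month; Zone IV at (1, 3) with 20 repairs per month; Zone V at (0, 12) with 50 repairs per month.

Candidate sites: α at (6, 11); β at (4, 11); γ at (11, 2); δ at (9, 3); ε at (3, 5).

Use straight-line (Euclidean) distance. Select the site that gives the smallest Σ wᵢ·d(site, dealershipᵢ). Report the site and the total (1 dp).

ε, total 550.5 mi

Total weighted distance at each candidate:
  α (6, 11): total = 668.0
  β (4, 11): total = 564.8
  γ (11, 2): total = 1023.7
  δ (9, 3): total = 857.1
  ε (3, 5): total = 550.5
Minimum is at ε with total 550.5 mi.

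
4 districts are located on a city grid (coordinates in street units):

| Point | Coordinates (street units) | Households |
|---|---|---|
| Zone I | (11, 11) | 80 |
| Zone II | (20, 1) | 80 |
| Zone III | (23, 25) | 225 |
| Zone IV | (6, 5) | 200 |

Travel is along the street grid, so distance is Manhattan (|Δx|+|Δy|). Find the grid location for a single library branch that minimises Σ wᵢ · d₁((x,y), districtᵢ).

Manhattan distance separates: Σwᵢ(|x−xᵢ|+|y−yᵢ|) = Σwᵢ|x−xᵢ| + Σwᵢ|y−yᵢ|, so x and y are optimised independently as 1-D weighted medians.
Total weight W = 585; half = 292.5.
x-coordinate, sorted with cumulative weight:
  x=6 (Zone IV, w=200) cum 200
  x=11 (Zone I, w=80) cum 280
  x=20 (Zone II, w=80) cum 360  ← median
  x=23 (Zone III, w=225) cum 585
⇒ x* = 20
y-coordinate, sorted with cumulative weight:
  y=1 (Zone II, w=80) cum 80
  y=5 (Zone IV, w=200) cum 280
  y=11 (Zone I, w=80) cum 360  ← median
  y=25 (Zone III, w=225) cum 585
⇒ y* = 11

(20, 11)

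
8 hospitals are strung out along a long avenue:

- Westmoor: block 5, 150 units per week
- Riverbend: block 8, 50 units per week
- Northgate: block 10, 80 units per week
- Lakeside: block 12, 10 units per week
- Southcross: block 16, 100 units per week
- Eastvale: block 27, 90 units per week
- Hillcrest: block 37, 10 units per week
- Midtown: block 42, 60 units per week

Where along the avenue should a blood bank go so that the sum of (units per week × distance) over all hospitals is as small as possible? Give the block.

x = 10

For a sum of weighted absolute distances on a line, the optimum is the weighted median (not the mean). Total weight W = 550; half-weight = 275.
Sort by position and accumulate weight:
  block 5 (Westmoor, w=150) → cum 150
  block 8 (Riverbend, w=50) → cum 200
  block 10 (Northgate, w=80) → cum 280  ≥ 275 → median here
  block 12 (Lakeside, w=10) → cum 290
  block 16 (Southcross, w=100) → cum 390
  block 27 (Eastvale, w=90) → cum 480
  block 37 (Hillcrest, w=10) → cum 490
  block 42 (Midtown, w=60) → cum 550
Optimal location: block 10.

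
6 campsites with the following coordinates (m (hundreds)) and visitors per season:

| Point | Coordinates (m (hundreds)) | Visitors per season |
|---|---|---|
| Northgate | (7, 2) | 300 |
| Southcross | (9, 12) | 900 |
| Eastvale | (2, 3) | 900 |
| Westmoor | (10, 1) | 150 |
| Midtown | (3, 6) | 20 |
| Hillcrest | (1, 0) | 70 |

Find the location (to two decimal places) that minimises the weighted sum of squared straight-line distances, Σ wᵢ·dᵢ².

(5.82, 6.14)

The minimiser of Σwᵢ‖p−pᵢ‖² is the weighted centroid p* = (Σwᵢpᵢ)/(Σwᵢ).
Σwᵢ = 2340.
Σwᵢxᵢ = 300·7 + 900·9 + 900·2 + 150·10 + 20·3 + 70·1 = 13630.
Σwᵢyᵢ = 300·2 + 900·12 + 900·3 + 150·1 + 20·6 + 70·0 = 14370.
x* = 13630/2340 = 5.82, y* = 14370/2340 = 6.14.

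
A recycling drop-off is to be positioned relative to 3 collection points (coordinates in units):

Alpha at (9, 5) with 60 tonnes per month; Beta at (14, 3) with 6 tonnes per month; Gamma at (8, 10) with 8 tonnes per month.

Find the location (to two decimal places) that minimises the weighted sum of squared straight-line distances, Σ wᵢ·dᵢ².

(9.30, 5.38)

The minimiser of Σwᵢ‖p−pᵢ‖² is the weighted centroid p* = (Σwᵢpᵢ)/(Σwᵢ).
Σwᵢ = 74.
Σwᵢxᵢ = 60·9 + 6·14 + 8·8 = 688.
Σwᵢyᵢ = 60·5 + 6·3 + 8·10 = 398.
x* = 688/74 = 9.30, y* = 398/74 = 5.38.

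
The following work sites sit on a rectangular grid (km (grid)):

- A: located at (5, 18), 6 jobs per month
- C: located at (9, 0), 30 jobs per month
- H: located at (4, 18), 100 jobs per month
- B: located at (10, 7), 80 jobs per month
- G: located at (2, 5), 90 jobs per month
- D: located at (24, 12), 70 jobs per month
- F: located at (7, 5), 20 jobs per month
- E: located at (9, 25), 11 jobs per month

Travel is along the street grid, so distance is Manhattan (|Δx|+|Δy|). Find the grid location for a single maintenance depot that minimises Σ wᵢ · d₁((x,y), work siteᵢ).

Manhattan distance separates: Σwᵢ(|x−xᵢ|+|y−yᵢ|) = Σwᵢ|x−xᵢ| + Σwᵢ|y−yᵢ|, so x and y are optimised independently as 1-D weighted medians.
Total weight W = 407; half = 203.5.
x-coordinate, sorted with cumulative weight:
  x=2 (G, w=90) cum 90
  x=4 (H, w=100) cum 190
  x=5 (A, w=6) cum 196
  x=7 (F, w=20) cum 216  ← median
  x=9 (C, w=30) cum 246
  x=9 (E, w=11) cum 257
  x=10 (B, w=80) cum 337
  x=24 (D, w=70) cum 407
⇒ x* = 7
y-coordinate, sorted with cumulative weight:
  y=0 (C, w=30) cum 30
  y=5 (G, w=90) cum 120
  y=5 (F, w=20) cum 140
  y=7 (B, w=80) cum 220  ← median
  y=12 (D, w=70) cum 290
  y=18 (A, w=6) cum 296
  y=18 (H, w=100) cum 396
  y=25 (E, w=11) cum 407
⇒ y* = 7

(7, 7)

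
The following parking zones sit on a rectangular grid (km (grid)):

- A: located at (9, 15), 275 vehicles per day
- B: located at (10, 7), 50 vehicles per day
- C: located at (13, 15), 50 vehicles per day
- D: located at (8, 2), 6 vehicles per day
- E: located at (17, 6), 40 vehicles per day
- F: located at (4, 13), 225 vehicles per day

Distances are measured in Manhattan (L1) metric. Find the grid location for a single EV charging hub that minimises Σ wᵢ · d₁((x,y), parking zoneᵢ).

(9, 15)

Manhattan distance separates: Σwᵢ(|x−xᵢ|+|y−yᵢ|) = Σwᵢ|x−xᵢ| + Σwᵢ|y−yᵢ|, so x and y are optimised independently as 1-D weighted medians.
Total weight W = 646; half = 323.
x-coordinate, sorted with cumulative weight:
  x=4 (F, w=225) cum 225
  x=8 (D, w=6) cum 231
  x=9 (A, w=275) cum 506  ← median
  x=10 (B, w=50) cum 556
  x=13 (C, w=50) cum 606
  x=17 (E, w=40) cum 646
⇒ x* = 9
y-coordinate, sorted with cumulative weight:
  y=2 (D, w=6) cum 6
  y=6 (E, w=40) cum 46
  y=7 (B, w=50) cum 96
  y=13 (F, w=225) cum 321
  y=15 (A, w=275) cum 596  ← median
  y=15 (C, w=50) cum 646
⇒ y* = 15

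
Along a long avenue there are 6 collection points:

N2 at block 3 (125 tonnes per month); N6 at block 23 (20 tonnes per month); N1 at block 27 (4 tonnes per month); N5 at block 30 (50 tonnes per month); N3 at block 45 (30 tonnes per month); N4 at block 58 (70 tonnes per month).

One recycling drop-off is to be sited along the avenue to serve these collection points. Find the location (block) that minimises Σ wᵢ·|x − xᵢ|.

For a sum of weighted absolute distances on a line, the optimum is the weighted median (not the mean). Total weight W = 299; half-weight = 149.5.
Sort by position and accumulate weight:
  block 3 (N2, w=125) → cum 125
  block 23 (N6, w=20) → cum 145
  block 27 (N1, w=4) → cum 149
  block 30 (N5, w=50) → cum 199  ≥ 149.5 → median here
  block 45 (N3, w=30) → cum 229
  block 58 (N4, w=70) → cum 299
Optimal location: block 30.

x = 30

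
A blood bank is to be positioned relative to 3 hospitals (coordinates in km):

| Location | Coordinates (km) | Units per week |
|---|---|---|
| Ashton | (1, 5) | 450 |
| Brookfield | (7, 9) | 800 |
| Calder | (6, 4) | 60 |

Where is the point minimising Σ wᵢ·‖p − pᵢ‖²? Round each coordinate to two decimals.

(4.89, 7.40)

The minimiser of Σwᵢ‖p−pᵢ‖² is the weighted centroid p* = (Σwᵢpᵢ)/(Σwᵢ).
Σwᵢ = 1310.
Σwᵢxᵢ = 450·1 + 800·7 + 60·6 = 6410.
Σwᵢyᵢ = 450·5 + 800·9 + 60·4 = 9690.
x* = 6410/1310 = 4.89, y* = 9690/1310 = 7.40.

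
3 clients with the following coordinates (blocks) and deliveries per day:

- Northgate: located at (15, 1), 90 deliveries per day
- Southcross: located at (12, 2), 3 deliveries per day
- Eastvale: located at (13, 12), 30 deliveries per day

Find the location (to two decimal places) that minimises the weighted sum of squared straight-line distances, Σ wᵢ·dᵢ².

(14.44, 3.71)

The minimiser of Σwᵢ‖p−pᵢ‖² is the weighted centroid p* = (Σwᵢpᵢ)/(Σwᵢ).
Σwᵢ = 123.
Σwᵢxᵢ = 90·15 + 3·12 + 30·13 = 1776.
Σwᵢyᵢ = 90·1 + 3·2 + 30·12 = 456.
x* = 1776/123 = 14.44, y* = 456/123 = 3.71.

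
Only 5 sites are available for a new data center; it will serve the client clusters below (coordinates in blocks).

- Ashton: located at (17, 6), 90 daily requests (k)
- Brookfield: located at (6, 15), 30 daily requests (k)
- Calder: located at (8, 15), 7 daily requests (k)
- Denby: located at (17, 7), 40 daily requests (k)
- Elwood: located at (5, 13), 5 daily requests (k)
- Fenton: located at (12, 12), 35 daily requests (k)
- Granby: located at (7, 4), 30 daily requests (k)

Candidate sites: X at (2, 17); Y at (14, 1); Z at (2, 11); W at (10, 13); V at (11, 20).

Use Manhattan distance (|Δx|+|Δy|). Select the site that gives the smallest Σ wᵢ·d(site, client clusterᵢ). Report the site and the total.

W, total 2478 blocks

Total weighted distance at each candidate:
  X (2, 17): total = 4676
  Y (14, 1): total = 2740
  Z (2, 11): total = 3640
  W (10, 13): total = 2478
  V (11, 20): total = 3896
Minimum is at W with total 2478 blocks.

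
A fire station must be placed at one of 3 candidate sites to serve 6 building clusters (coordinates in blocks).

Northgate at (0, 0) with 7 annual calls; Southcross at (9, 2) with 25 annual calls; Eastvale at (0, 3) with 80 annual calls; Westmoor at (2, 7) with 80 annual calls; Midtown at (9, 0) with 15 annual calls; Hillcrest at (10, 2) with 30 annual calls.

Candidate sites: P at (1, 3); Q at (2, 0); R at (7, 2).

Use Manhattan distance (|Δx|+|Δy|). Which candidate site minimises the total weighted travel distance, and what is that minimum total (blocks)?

P, total 1198 blocks

Total weighted distance at each candidate:
  P (1, 3): total = 1198
  Q (2, 0): total = 1604
  R (7, 2): total = 1703
Minimum is at P with total 1198 blocks.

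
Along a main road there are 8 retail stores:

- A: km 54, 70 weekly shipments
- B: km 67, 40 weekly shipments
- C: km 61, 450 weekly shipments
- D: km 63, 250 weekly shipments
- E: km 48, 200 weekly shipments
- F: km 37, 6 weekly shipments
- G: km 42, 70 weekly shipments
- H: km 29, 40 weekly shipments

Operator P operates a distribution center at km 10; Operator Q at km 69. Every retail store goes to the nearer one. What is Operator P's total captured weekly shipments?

The indifferent point is the midpoint (10+69)/2 = 39.5; retail stores left of it (closer to Operator P at 10) go to Operator P, those right go to Operator Q.
  H at 29 (w=40) → Operator P
  F at 37 (w=6) → Operator P
  G at 42 (w=70) → Operator Q
  E at 48 (w=200) → Operator Q
  A at 54 (w=70) → Operator Q
  C at 61 (w=450) → Operator Q
  D at 63 (w=250) → Operator Q
  B at 67 (w=40) → Operator Q
Operator P captures 46; Operator Q captures 1080.

46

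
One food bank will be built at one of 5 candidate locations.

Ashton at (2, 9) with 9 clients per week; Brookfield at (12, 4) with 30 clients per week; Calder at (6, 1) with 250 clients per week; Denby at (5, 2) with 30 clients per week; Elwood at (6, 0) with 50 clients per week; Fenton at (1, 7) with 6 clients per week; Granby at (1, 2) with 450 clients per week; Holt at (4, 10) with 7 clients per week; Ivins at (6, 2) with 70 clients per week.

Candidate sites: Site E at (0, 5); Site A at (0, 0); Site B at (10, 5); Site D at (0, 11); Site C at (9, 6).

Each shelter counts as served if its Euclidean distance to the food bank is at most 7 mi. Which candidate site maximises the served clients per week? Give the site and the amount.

Coverage radius r = 7 mi; a point is covered iff (Δx)²+(Δy)² ≤ 7² = 49.
  Site E (0, 5): covers {Ashton, Denby, Fenton, Granby, Holt, Ivins} → 572
  Site A (0, 0): covers {Calder, Denby, Elwood, Granby, Ivins} → 850
  Site B (10, 5): covers {Brookfield, Calder, Denby, Elwood, Ivins} → 430
  Site D (0, 11): covers {Ashton, Fenton, Holt} → 22
  Site C (9, 6): covers {Brookfield, Calder, Denby, Elwood, Holt, Ivins} → 437
Maximum coverage at Site A: 850 clients per week.

Site A, covering 850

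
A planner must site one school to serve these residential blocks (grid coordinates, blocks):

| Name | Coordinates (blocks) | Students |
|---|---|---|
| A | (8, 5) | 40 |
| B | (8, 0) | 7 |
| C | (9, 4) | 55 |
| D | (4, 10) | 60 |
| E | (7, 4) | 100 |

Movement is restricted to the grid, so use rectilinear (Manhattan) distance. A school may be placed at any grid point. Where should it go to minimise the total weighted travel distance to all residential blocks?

(7, 4)

Manhattan distance separates: Σwᵢ(|x−xᵢ|+|y−yᵢ|) = Σwᵢ|x−xᵢ| + Σwᵢ|y−yᵢ|, so x and y are optimised independently as 1-D weighted medians.
Total weight W = 262; half = 131.
x-coordinate, sorted with cumulative weight:
  x=4 (D, w=60) cum 60
  x=7 (E, w=100) cum 160  ← median
  x=8 (A, w=40) cum 200
  x=8 (B, w=7) cum 207
  x=9 (C, w=55) cum 262
⇒ x* = 7
y-coordinate, sorted with cumulative weight:
  y=0 (B, w=7) cum 7
  y=4 (C, w=55) cum 62
  y=4 (E, w=100) cum 162  ← median
  y=5 (A, w=40) cum 202
  y=10 (D, w=60) cum 262
⇒ y* = 4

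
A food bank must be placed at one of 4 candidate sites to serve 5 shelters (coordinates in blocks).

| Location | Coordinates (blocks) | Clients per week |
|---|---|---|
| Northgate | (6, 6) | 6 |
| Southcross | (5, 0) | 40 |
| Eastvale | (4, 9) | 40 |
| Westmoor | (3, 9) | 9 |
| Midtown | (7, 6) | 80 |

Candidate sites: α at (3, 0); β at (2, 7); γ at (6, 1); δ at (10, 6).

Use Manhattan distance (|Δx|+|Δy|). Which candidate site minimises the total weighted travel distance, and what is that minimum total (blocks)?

Total weighted distance at each candidate:
  α (3, 0): total = 1415
  β (2, 7): total = 1097
  γ (6, 1): total = 1089
  δ (10, 6): total = 1154
Minimum is at γ with total 1089 blocks.

γ, total 1089 blocks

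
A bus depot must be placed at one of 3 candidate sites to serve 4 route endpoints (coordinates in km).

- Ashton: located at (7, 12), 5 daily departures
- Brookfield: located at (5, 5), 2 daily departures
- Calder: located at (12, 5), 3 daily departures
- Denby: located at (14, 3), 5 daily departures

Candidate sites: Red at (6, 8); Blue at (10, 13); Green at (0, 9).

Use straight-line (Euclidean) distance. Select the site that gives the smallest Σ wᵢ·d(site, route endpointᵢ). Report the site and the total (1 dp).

Total weighted distance at each candidate:
  Red (6, 8): total = 94.2
  Blue (10, 13): total = 113.3
  Green (0, 9): total = 165.0
Minimum is at Red with total 94.2 km.

Red, total 94.2 km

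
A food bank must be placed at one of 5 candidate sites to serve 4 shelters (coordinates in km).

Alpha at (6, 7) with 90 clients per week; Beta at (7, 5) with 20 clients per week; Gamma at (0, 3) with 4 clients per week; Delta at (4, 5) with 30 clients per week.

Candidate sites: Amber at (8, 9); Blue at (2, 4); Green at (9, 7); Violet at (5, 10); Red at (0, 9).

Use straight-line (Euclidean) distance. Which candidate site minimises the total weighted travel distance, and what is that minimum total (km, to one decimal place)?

Total weighted distance at each candidate:
  Amber (8, 9): total = 546.7
  Blue (2, 4): total = 628.0
  Green (9, 7): total = 527.5
  Violet (5, 10): total = 579.7
  Red (0, 9): total = 924.2
Minimum is at Green with total 527.5 km.

Green, total 527.5 km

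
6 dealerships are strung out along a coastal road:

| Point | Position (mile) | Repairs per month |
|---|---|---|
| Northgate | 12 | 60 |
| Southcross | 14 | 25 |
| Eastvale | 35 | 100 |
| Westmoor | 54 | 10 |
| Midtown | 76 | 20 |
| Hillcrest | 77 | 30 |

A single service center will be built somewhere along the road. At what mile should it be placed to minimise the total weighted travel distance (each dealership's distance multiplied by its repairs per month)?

For a sum of weighted absolute distances on a line, the optimum is the weighted median (not the mean). Total weight W = 245; half-weight = 122.5.
Sort by position and accumulate weight:
  mile 12 (Northgate, w=60) → cum 60
  mile 14 (Southcross, w=25) → cum 85
  mile 35 (Eastvale, w=100) → cum 185  ≥ 122.5 → median here
  mile 54 (Westmoor, w=10) → cum 195
  mile 76 (Midtown, w=20) → cum 215
  mile 77 (Hillcrest, w=30) → cum 245
Optimal location: mile 35.

x = 35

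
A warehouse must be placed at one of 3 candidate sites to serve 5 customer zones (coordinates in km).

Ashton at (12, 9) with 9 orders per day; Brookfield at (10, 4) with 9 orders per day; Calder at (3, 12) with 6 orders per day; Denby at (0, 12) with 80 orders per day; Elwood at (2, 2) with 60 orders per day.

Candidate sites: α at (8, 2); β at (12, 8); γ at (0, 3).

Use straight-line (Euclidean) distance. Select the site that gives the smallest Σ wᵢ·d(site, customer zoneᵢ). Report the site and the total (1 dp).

γ, total 1122.3 km

Total weighted distance at each candidate:
  α (8, 2): total = 1549.6
  β (12, 8): total = 1820.0
  γ (0, 3): total = 1122.3
Minimum is at γ with total 1122.3 km.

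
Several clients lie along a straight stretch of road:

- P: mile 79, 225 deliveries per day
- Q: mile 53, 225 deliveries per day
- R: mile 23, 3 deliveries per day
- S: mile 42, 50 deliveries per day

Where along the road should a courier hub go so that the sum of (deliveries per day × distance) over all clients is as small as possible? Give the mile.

For a sum of weighted absolute distances on a line, the optimum is the weighted median (not the mean). Total weight W = 503; half-weight = 251.5.
Sort by position and accumulate weight:
  mile 23 (R, w=3) → cum 3
  mile 42 (S, w=50) → cum 53
  mile 53 (Q, w=225) → cum 278  ≥ 251.5 → median here
  mile 79 (P, w=225) → cum 503
Optimal location: mile 53.

x = 53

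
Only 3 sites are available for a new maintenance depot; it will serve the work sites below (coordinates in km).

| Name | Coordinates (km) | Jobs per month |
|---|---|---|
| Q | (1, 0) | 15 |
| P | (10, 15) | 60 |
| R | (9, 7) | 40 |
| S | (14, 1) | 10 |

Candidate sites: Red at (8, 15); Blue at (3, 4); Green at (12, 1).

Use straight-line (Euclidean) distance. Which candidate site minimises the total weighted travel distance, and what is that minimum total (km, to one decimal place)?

Red, total 843.1 km

Total weighted distance at each candidate:
  Red (8, 15): total = 843.1
  Blue (3, 4): total = 1231.7
  Green (12, 1): total = 1302.5
Minimum is at Red with total 843.1 km.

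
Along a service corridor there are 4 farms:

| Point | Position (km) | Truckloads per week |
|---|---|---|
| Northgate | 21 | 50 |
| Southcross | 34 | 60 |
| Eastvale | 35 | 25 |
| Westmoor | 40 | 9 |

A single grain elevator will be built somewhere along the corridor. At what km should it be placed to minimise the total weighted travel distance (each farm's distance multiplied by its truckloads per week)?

For a sum of weighted absolute distances on a line, the optimum is the weighted median (not the mean). Total weight W = 144; half-weight = 72.
Sort by position and accumulate weight:
  km 21 (Northgate, w=50) → cum 50
  km 34 (Southcross, w=60) → cum 110  ≥ 72 → median here
  km 35 (Eastvale, w=25) → cum 135
  km 40 (Westmoor, w=9) → cum 144
Optimal location: km 34.

x = 34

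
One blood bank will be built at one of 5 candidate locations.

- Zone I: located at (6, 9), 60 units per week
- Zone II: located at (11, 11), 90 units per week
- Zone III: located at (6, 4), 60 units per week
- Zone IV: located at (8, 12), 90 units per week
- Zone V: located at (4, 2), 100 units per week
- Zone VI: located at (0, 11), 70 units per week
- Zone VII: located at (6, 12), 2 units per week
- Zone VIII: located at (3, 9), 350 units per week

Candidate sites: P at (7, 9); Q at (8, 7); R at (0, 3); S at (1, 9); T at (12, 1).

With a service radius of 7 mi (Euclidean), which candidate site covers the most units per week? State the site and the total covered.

Coverage radius r = 7 mi; a point is covered iff (Δx)²+(Δy)² ≤ 7² = 49.
  P (7, 9): covers {Zone I, Zone II, Zone III, Zone IV, Zone VII, Zone VIII} → 652
  Q (8, 7): covers {Zone I, Zone II, Zone III, Zone IV, Zone V, Zone VII, Zone VIII} → 752
  R (0, 3): covers {Zone III, Zone V, Zone VIII} → 510
  S (1, 9): covers {Zone I, Zone VI, Zone VII, Zone VIII} → 482
  T (12, 1): covers {Zone III} → 60
Maximum coverage at Q: 752 units per week.

Q, covering 752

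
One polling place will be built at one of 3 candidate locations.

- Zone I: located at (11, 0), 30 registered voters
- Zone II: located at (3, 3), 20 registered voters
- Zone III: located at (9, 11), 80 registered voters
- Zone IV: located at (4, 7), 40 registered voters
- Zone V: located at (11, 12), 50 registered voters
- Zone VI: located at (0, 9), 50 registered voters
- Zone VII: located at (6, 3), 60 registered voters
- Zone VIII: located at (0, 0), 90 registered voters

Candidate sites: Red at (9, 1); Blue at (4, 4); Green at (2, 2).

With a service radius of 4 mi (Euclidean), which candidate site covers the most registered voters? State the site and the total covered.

Coverage radius r = 4 mi; a point is covered iff (Δx)²+(Δy)² ≤ 4² = 16.
  Red (9, 1): covers {Zone I, Zone VII} → 90
  Blue (4, 4): covers {Zone II, Zone IV, Zone VII} → 120
  Green (2, 2): covers {Zone II, Zone VIII} → 110
Maximum coverage at Blue: 120 registered voters.

Blue, covering 120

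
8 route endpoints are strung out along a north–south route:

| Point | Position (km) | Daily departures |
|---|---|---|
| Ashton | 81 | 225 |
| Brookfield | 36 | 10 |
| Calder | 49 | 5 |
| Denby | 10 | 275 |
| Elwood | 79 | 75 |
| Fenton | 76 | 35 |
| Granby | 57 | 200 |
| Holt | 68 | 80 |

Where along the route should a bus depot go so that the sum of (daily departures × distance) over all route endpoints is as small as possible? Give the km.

x = 57

For a sum of weighted absolute distances on a line, the optimum is the weighted median (not the mean). Total weight W = 905; half-weight = 452.5.
Sort by position and accumulate weight:
  km 10 (Denby, w=275) → cum 275
  km 36 (Brookfield, w=10) → cum 285
  km 49 (Calder, w=5) → cum 290
  km 57 (Granby, w=200) → cum 490  ≥ 452.5 → median here
  km 68 (Holt, w=80) → cum 570
  km 76 (Fenton, w=35) → cum 605
  km 79 (Elwood, w=75) → cum 680
  km 81 (Ashton, w=225) → cum 905
Optimal location: km 57.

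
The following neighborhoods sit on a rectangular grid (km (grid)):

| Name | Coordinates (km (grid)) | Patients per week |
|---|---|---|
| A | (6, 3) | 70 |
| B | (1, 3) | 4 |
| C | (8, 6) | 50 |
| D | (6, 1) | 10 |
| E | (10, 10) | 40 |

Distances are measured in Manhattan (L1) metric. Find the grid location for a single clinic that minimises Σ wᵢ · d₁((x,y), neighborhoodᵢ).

(8, 6)

Manhattan distance separates: Σwᵢ(|x−xᵢ|+|y−yᵢ|) = Σwᵢ|x−xᵢ| + Σwᵢ|y−yᵢ|, so x and y are optimised independently as 1-D weighted medians.
Total weight W = 174; half = 87.
x-coordinate, sorted with cumulative weight:
  x=1 (B, w=4) cum 4
  x=6 (A, w=70) cum 74
  x=6 (D, w=10) cum 84
  x=8 (C, w=50) cum 134  ← median
  x=10 (E, w=40) cum 174
⇒ x* = 8
y-coordinate, sorted with cumulative weight:
  y=1 (D, w=10) cum 10
  y=3 (A, w=70) cum 80
  y=3 (B, w=4) cum 84
  y=6 (C, w=50) cum 134  ← median
  y=10 (E, w=40) cum 174
⇒ y* = 6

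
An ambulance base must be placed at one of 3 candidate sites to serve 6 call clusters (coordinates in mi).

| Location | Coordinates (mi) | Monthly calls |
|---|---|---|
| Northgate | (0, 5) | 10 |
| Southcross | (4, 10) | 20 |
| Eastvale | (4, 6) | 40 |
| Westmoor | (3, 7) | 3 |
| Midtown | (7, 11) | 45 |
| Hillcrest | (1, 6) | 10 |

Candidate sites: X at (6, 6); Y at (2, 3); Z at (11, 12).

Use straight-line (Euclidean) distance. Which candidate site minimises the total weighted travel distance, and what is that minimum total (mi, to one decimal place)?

Total weighted distance at each candidate:
  X (6, 6): total = 519.2
  Y (2, 3): total = 786.6
  Z (11, 12): total = 975.2
Minimum is at X with total 519.2 mi.

X, total 519.2 mi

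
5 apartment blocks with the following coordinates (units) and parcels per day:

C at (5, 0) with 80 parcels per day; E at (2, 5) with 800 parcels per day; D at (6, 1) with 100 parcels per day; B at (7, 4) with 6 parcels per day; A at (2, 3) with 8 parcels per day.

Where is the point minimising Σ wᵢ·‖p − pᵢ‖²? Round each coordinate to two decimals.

The minimiser of Σwᵢ‖p−pᵢ‖² is the weighted centroid p* = (Σwᵢpᵢ)/(Σwᵢ).
Σwᵢ = 994.
Σwᵢxᵢ = 80·5 + 800·2 + 100·6 + 6·7 + 8·2 = 2658.
Σwᵢyᵢ = 80·0 + 800·5 + 100·1 + 6·4 + 8·3 = 4148.
x* = 2658/994 = 2.67, y* = 4148/994 = 4.17.

(2.67, 4.17)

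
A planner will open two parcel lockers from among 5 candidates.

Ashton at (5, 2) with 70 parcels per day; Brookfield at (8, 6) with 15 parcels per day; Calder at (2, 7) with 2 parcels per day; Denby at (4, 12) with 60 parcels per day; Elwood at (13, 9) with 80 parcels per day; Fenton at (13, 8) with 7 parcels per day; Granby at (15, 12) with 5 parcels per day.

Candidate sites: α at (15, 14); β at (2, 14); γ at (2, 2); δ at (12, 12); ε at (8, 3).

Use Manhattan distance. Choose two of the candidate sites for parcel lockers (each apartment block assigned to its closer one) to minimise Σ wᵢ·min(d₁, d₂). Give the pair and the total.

Evaluate every pair (each demand assigned to the nearer of the two):
  {δ, ε}: total = 1195
  {γ, δ}: total = 1220
  {β, ε}: total = 1604
  {α, γ}: total = 1716
  {α, ε}: total = 1751
  {β, δ}: total = 1824
  {γ, ε}: total = 2015
  {β, γ}: total = 2084
  {α, β}: total = 2140
  {α, δ}: total = 2215
Best pair: {δ, ε} with total 1195.

{δ, ε}, total 1195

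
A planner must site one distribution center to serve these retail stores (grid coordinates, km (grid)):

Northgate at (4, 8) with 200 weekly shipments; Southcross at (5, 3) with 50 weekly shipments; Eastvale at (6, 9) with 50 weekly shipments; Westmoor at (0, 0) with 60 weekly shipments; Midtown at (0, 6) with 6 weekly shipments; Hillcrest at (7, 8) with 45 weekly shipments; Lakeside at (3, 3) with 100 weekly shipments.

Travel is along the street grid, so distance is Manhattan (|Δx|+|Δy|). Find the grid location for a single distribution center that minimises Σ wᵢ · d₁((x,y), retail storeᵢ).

(4, 8)

Manhattan distance separates: Σwᵢ(|x−xᵢ|+|y−yᵢ|) = Σwᵢ|x−xᵢ| + Σwᵢ|y−yᵢ|, so x and y are optimised independently as 1-D weighted medians.
Total weight W = 511; half = 255.5.
x-coordinate, sorted with cumulative weight:
  x=0 (Westmoor, w=60) cum 60
  x=0 (Midtown, w=6) cum 66
  x=3 (Lakeside, w=100) cum 166
  x=4 (Northgate, w=200) cum 366  ← median
  x=5 (Southcross, w=50) cum 416
  x=6 (Eastvale, w=50) cum 466
  x=7 (Hillcrest, w=45) cum 511
⇒ x* = 4
y-coordinate, sorted with cumulative weight:
  y=0 (Westmoor, w=60) cum 60
  y=3 (Southcross, w=50) cum 110
  y=3 (Lakeside, w=100) cum 210
  y=6 (Midtown, w=6) cum 216
  y=8 (Northgate, w=200) cum 416  ← median
  y=8 (Hillcrest, w=45) cum 461
  y=9 (Eastvale, w=50) cum 511
⇒ y* = 8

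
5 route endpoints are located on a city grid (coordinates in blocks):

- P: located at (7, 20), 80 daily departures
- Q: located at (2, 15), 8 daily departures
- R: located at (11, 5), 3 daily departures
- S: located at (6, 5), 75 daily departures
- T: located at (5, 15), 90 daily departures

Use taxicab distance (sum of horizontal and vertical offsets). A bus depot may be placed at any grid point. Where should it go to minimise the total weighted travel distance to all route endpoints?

Manhattan distance separates: Σwᵢ(|x−xᵢ|+|y−yᵢ|) = Σwᵢ|x−xᵢ| + Σwᵢ|y−yᵢ|, so x and y are optimised independently as 1-D weighted medians.
Total weight W = 256; half = 128.
x-coordinate, sorted with cumulative weight:
  x=2 (Q, w=8) cum 8
  x=5 (T, w=90) cum 98
  x=6 (S, w=75) cum 173  ← median
  x=7 (P, w=80) cum 253
  x=11 (R, w=3) cum 256
⇒ x* = 6
y-coordinate, sorted with cumulative weight:
  y=5 (R, w=3) cum 3
  y=5 (S, w=75) cum 78
  y=15 (Q, w=8) cum 86
  y=15 (T, w=90) cum 176  ← median
  y=20 (P, w=80) cum 256
⇒ y* = 15

(6, 15)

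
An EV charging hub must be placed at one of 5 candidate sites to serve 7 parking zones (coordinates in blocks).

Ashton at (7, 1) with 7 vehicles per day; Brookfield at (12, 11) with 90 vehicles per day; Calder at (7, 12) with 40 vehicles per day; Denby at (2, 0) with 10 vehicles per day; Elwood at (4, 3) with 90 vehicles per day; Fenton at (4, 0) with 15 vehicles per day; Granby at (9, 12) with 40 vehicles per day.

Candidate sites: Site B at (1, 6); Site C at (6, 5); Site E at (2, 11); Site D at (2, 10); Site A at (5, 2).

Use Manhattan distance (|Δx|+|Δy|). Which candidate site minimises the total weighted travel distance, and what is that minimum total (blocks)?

Site C, total 2390 blocks

Total weighted distance at each candidate:
  Site B (1, 6): total = 3302
  Site C (6, 5): total = 2390
  Site E (2, 11): total = 2770
  Site D (2, 10): total = 2818
  Site A (5, 2): total = 2776
Minimum is at Site C with total 2390 blocks.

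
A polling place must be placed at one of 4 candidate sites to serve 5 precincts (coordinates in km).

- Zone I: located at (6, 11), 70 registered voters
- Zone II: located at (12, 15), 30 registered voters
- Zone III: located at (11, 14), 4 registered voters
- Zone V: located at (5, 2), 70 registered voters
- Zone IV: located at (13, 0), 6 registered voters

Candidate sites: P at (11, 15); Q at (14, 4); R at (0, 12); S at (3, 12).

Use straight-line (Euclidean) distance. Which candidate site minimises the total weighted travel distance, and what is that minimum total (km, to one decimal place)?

S, total 1346.5 km

Total weighted distance at each candidate:
  P (11, 15): total = 1575.3
  Q (14, 4): total = 1791.4
  R (0, 12): total = 1730.4
  S (3, 12): total = 1346.5
Minimum is at S with total 1346.5 km.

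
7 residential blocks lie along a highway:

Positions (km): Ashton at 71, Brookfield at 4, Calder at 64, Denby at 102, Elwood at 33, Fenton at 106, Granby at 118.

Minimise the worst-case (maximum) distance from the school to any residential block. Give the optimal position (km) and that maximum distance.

The 1-center on a line is the midpoint of the two extreme points: leftmost at 4, rightmost at 118.
Optimal location = (4 + 118)/2 = 61; maximum distance = (118 − 4)/2 = 57.

location 61, max distance 57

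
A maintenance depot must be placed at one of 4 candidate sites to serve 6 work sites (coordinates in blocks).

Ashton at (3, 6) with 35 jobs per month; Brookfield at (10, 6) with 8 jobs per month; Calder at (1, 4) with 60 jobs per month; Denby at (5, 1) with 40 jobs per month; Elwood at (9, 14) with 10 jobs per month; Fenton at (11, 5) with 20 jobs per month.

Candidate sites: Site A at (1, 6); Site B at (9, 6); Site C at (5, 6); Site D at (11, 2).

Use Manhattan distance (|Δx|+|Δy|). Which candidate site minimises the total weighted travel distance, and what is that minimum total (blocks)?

Site C, total 930 blocks

Total weighted distance at each candidate:
  Site A (1, 6): total = 1002
  Site B (9, 6): total = 1318
  Site C (5, 6): total = 930
  Site D (11, 2): total = 1660
Minimum is at Site C with total 930 blocks.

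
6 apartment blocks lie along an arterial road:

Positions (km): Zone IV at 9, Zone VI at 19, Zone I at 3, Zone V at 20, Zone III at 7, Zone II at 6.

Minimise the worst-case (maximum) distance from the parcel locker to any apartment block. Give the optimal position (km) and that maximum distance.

The 1-center on a line is the midpoint of the two extreme points: leftmost at 3, rightmost at 20.
Optimal location = (3 + 20)/2 = 11.5; maximum distance = (20 − 3)/2 = 8.5.

location 11.5, max distance 8.5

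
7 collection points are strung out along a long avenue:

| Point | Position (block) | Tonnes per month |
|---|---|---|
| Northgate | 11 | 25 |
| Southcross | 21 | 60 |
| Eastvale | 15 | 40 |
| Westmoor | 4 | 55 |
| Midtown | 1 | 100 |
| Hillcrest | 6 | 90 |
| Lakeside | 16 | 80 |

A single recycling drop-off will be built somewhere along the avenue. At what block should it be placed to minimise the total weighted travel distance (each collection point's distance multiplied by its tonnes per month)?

x = 6

For a sum of weighted absolute distances on a line, the optimum is the weighted median (not the mean). Total weight W = 450; half-weight = 225.
Sort by position and accumulate weight:
  block 1 (Midtown, w=100) → cum 100
  block 4 (Westmoor, w=55) → cum 155
  block 6 (Hillcrest, w=90) → cum 245  ≥ 225 → median here
  block 11 (Northgate, w=25) → cum 270
  block 15 (Eastvale, w=40) → cum 310
  block 16 (Lakeside, w=80) → cum 390
  block 21 (Southcross, w=60) → cum 450
Optimal location: block 6.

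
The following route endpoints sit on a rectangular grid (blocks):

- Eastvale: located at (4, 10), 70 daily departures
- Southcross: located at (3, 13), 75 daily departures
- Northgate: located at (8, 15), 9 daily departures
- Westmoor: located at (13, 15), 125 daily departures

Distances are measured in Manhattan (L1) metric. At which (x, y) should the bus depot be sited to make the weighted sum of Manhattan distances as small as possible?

Manhattan distance separates: Σwᵢ(|x−xᵢ|+|y−yᵢ|) = Σwᵢ|x−xᵢ| + Σwᵢ|y−yᵢ|, so x and y are optimised independently as 1-D weighted medians.
Total weight W = 279; half = 139.5.
x-coordinate, sorted with cumulative weight:
  x=3 (Southcross, w=75) cum 75
  x=4 (Eastvale, w=70) cum 145  ← median
  x=8 (Northgate, w=9) cum 154
  x=13 (Westmoor, w=125) cum 279
⇒ x* = 4
y-coordinate, sorted with cumulative weight:
  y=10 (Eastvale, w=70) cum 70
  y=13 (Southcross, w=75) cum 145  ← median
  y=15 (Northgate, w=9) cum 154
  y=15 (Westmoor, w=125) cum 279
⇒ y* = 13

(4, 13)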